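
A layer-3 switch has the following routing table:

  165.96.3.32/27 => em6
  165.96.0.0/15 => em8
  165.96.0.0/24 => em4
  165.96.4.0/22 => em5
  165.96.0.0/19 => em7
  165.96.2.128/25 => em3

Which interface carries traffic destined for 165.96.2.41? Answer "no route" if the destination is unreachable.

em7

Routes whose prefix contains 165.96.2.41:
  165.96.0.0/15 (165.96.0.0 - 165.97.255.255) -> em8
  165.96.0.0/19 (165.96.0.0 - 165.96.31.255) -> em7
More-specific entries that do NOT match:
  165.96.3.32/27 (165.96.3.32 - 165.96.3.63) does not contain 165.96.2.41
  165.96.2.128/25 (165.96.2.128 - 165.96.2.255) does not contain 165.96.2.41
  165.96.0.0/24 (165.96.0.0 - 165.96.0.255) does not contain 165.96.2.41
  165.96.4.0/22 (165.96.4.0 - 165.96.7.255) does not contain 165.96.2.41
Longest matching prefix is /19 -> interface em7.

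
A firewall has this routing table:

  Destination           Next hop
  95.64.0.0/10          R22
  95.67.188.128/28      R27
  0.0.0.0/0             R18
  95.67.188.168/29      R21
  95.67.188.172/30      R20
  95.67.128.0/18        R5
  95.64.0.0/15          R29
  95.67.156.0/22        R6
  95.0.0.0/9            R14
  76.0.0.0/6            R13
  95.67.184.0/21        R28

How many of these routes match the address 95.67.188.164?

Prefixes containing 95.67.188.164:
  0.0.0.0/0 (default, matches everything)
  95.0.0.0/9 (95.0.0.0 - 95.127.255.255)
  95.64.0.0/10 (95.64.0.0 - 95.127.255.255)
  95.67.128.0/18 (95.67.128.0 - 95.67.191.255)
  95.67.184.0/21 (95.67.184.0 - 95.67.191.255)
Total matching entries: 5.

5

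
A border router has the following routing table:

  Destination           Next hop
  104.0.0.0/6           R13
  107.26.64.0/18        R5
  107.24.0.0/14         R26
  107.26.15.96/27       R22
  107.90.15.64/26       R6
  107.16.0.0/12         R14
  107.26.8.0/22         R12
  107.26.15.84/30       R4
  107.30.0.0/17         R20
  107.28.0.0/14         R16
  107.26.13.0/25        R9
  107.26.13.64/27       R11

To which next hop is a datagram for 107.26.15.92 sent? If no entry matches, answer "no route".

Routes whose prefix contains 107.26.15.92:
  104.0.0.0/6 (104.0.0.0 - 107.255.255.255) -> R13
  107.16.0.0/12 (107.16.0.0 - 107.31.255.255) -> R14
  107.24.0.0/14 (107.24.0.0 - 107.27.255.255) -> R26
More-specific entries that do NOT match:
  107.26.15.84/30 (107.26.15.84 - 107.26.15.87) does not contain 107.26.15.92
  107.26.15.96/27 (107.26.15.96 - 107.26.15.127) does not contain 107.26.15.92
  107.26.13.64/27 (107.26.13.64 - 107.26.13.95) does not contain 107.26.15.92
  107.90.15.64/26 (107.90.15.64 - 107.90.15.127) does not contain 107.26.15.92
  107.26.13.0/25 (107.26.13.0 - 107.26.13.127) does not contain 107.26.15.92
  107.26.8.0/22 (107.26.8.0 - 107.26.11.255) does not contain 107.26.15.92
  107.26.64.0/18 (107.26.64.0 - 107.26.127.255) does not contain 107.26.15.92
  107.30.0.0/17 (107.30.0.0 - 107.30.127.255) does not contain 107.26.15.92
Longest matching prefix is /14 -> next hop R26.

R26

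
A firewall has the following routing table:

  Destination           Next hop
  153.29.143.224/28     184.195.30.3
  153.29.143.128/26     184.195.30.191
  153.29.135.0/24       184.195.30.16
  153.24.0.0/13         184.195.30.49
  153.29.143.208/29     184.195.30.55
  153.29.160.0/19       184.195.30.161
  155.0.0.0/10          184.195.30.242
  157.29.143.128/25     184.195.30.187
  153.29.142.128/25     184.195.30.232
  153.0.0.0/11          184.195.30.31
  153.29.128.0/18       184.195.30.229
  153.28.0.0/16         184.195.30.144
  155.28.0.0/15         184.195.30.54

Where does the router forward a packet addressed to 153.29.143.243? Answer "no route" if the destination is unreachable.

184.195.30.229

Routes whose prefix contains 153.29.143.243:
  153.0.0.0/11 (153.0.0.0 - 153.31.255.255) -> 184.195.30.31
  153.24.0.0/13 (153.24.0.0 - 153.31.255.255) -> 184.195.30.49
  153.29.128.0/18 (153.29.128.0 - 153.29.191.255) -> 184.195.30.229
More-specific entries that do NOT match:
  153.29.143.208/29 (153.29.143.208 - 153.29.143.215) does not contain 153.29.143.243
  153.29.143.224/28 (153.29.143.224 - 153.29.143.239) does not contain 153.29.143.243
  153.29.143.128/26 (153.29.143.128 - 153.29.143.191) does not contain 153.29.143.243
  157.29.143.128/25 (157.29.143.128 - 157.29.143.255) does not contain 153.29.143.243
  153.29.142.128/25 (153.29.142.128 - 153.29.142.255) does not contain 153.29.143.243
  153.29.135.0/24 (153.29.135.0 - 153.29.135.255) does not contain 153.29.143.243
  153.29.160.0/19 (153.29.160.0 - 153.29.191.255) does not contain 153.29.143.243
Longest matching prefix is /18 -> next hop 184.195.30.229.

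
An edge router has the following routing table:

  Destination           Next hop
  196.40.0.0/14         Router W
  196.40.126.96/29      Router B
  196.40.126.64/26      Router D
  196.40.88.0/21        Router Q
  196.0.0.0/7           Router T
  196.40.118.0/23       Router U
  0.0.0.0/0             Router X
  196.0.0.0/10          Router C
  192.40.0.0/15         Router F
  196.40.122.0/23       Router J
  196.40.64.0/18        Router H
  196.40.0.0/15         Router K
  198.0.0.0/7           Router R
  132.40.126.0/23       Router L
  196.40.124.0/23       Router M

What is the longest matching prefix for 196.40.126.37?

Entries matching 196.40.126.37:
  0.0.0.0/0 (default, matches everything)
  196.0.0.0/7 (196.0.0.0 - 197.255.255.255)
  196.0.0.0/10 (196.0.0.0 - 196.63.255.255)
  196.40.0.0/14 (196.40.0.0 - 196.43.255.255)
  196.40.0.0/15 (196.40.0.0 - 196.41.255.255)
  196.40.64.0/18 (196.40.64.0 - 196.40.127.255)
Most specific is 196.40.64.0/18.

196.40.64.0/18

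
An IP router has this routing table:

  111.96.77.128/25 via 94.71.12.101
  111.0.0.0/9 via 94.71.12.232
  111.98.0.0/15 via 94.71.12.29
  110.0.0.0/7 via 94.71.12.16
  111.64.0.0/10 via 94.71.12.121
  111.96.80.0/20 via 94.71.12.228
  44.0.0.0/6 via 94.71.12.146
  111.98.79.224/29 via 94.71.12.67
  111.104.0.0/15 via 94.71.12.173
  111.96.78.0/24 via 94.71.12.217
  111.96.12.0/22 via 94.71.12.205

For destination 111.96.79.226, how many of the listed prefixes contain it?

Prefixes containing 111.96.79.226:
  110.0.0.0/7 (110.0.0.0 - 111.255.255.255)
  111.0.0.0/9 (111.0.0.0 - 111.127.255.255)
  111.64.0.0/10 (111.64.0.0 - 111.127.255.255)
Total matching entries: 3.

3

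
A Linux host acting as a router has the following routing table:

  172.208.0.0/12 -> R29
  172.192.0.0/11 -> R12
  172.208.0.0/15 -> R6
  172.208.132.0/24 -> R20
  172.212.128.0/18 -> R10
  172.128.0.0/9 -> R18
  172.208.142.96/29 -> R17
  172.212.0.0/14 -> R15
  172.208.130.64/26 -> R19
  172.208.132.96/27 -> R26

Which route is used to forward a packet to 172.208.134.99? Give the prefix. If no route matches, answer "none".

Entries matching 172.208.134.99:
  172.128.0.0/9 (172.128.0.0 - 172.255.255.255)
  172.192.0.0/11 (172.192.0.0 - 172.223.255.255)
  172.208.0.0/12 (172.208.0.0 - 172.223.255.255)
  172.208.0.0/15 (172.208.0.0 - 172.209.255.255)
Most specific is 172.208.0.0/15.

172.208.0.0/15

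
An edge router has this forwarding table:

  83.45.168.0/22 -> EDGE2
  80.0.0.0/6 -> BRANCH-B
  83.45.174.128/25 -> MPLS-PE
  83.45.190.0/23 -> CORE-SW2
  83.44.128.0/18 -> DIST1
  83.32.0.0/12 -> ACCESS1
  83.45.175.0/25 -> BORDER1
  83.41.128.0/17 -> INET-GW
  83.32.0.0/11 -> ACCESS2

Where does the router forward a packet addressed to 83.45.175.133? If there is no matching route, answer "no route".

Routes whose prefix contains 83.45.175.133:
  80.0.0.0/6 (80.0.0.0 - 83.255.255.255) -> BRANCH-B
  83.32.0.0/11 (83.32.0.0 - 83.63.255.255) -> ACCESS2
  83.32.0.0/12 (83.32.0.0 - 83.47.255.255) -> ACCESS1
More-specific entries that do NOT match:
  83.45.174.128/25 (83.45.174.128 - 83.45.174.255) does not contain 83.45.175.133
  83.45.175.0/25 (83.45.175.0 - 83.45.175.127) does not contain 83.45.175.133
  83.45.190.0/23 (83.45.190.0 - 83.45.191.255) does not contain 83.45.175.133
  83.45.168.0/22 (83.45.168.0 - 83.45.171.255) does not contain 83.45.175.133
  83.44.128.0/18 (83.44.128.0 - 83.44.191.255) does not contain 83.45.175.133
  83.41.128.0/17 (83.41.128.0 - 83.41.255.255) does not contain 83.45.175.133
Longest matching prefix is /12 -> next hop ACCESS1.

ACCESS1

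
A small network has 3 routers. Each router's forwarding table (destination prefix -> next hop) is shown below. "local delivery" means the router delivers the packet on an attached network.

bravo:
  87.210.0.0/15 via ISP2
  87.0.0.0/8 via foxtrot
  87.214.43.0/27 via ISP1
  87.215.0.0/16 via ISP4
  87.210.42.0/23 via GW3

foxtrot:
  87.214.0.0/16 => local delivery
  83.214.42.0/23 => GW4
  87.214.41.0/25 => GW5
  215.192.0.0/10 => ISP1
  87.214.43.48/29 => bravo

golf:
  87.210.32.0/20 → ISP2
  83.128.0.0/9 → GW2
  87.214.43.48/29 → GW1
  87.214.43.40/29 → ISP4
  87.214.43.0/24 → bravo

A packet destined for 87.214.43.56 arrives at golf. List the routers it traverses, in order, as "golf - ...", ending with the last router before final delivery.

At golf: longest match for 87.214.43.56 is 87.214.43.0/24 -> bravo
At bravo: longest match for 87.214.43.56 is 87.0.0.0/8 -> foxtrot
At foxtrot: longest match for 87.214.43.56 is 87.214.0.0/16 -> local delivery

golf - bravo - foxtrot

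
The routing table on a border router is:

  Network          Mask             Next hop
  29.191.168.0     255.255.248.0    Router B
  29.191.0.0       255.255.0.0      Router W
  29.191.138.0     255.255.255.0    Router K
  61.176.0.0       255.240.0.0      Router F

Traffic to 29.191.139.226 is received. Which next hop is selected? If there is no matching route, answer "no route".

Routes whose prefix contains 29.191.139.226:
  29.191.0.0/16 (29.191.0.0 - 29.191.255.255) -> Router W
More-specific entries that do NOT match:
  29.191.138.0/24 (29.191.138.0 - 29.191.138.255) does not contain 29.191.139.226
  29.191.168.0/21 (29.191.168.0 - 29.191.175.255) does not contain 29.191.139.226
Longest matching prefix is /16 -> next hop Router W.

Router W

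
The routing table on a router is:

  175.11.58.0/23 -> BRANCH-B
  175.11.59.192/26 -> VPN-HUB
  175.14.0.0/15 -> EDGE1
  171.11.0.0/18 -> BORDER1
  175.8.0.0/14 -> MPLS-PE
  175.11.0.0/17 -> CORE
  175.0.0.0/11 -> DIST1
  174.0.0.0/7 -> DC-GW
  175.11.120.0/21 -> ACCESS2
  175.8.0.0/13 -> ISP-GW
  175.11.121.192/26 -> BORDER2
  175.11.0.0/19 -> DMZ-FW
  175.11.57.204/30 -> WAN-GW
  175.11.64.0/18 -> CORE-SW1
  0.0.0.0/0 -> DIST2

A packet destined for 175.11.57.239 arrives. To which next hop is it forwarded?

CORE

Routes whose prefix contains 175.11.57.239:
  0.0.0.0/0 (default, matches everything) -> DIST2
  174.0.0.0/7 (174.0.0.0 - 175.255.255.255) -> DC-GW
  175.0.0.0/11 (175.0.0.0 - 175.31.255.255) -> DIST1
  175.8.0.0/13 (175.8.0.0 - 175.15.255.255) -> ISP-GW
  175.8.0.0/14 (175.8.0.0 - 175.11.255.255) -> MPLS-PE
  175.11.0.0/17 (175.11.0.0 - 175.11.127.255) -> CORE
More-specific entries that do NOT match:
  175.11.57.204/30 (175.11.57.204 - 175.11.57.207) does not contain 175.11.57.239
  175.11.59.192/26 (175.11.59.192 - 175.11.59.255) does not contain 175.11.57.239
  175.11.121.192/26 (175.11.121.192 - 175.11.121.255) does not contain 175.11.57.239
  175.11.58.0/23 (175.11.58.0 - 175.11.59.255) does not contain 175.11.57.239
  175.11.120.0/21 (175.11.120.0 - 175.11.127.255) does not contain 175.11.57.239
  175.11.0.0/19 (175.11.0.0 - 175.11.31.255) does not contain 175.11.57.239
  171.11.0.0/18 (171.11.0.0 - 171.11.63.255) does not contain 175.11.57.239
  175.11.64.0/18 (175.11.64.0 - 175.11.127.255) does not contain 175.11.57.239
Longest matching prefix is /17 -> next hop CORE.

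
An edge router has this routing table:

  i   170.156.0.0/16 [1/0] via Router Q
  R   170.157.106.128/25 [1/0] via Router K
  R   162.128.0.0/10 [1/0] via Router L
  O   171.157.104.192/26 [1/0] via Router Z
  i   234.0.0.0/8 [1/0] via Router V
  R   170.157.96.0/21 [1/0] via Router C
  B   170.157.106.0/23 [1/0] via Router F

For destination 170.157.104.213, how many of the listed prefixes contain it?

0

No listed prefix contains 170.157.104.213.
Total matching entries: 0.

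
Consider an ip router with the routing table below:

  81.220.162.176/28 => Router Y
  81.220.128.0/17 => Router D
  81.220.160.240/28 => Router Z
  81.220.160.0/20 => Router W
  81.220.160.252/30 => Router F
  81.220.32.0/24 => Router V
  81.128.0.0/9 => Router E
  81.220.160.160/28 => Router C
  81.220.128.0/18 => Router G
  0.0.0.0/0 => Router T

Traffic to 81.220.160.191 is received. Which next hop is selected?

Router W

Routes whose prefix contains 81.220.160.191:
  0.0.0.0/0 (default, matches everything) -> Router T
  81.128.0.0/9 (81.128.0.0 - 81.255.255.255) -> Router E
  81.220.128.0/17 (81.220.128.0 - 81.220.255.255) -> Router D
  81.220.128.0/18 (81.220.128.0 - 81.220.191.255) -> Router G
  81.220.160.0/20 (81.220.160.0 - 81.220.175.255) -> Router W
More-specific entries that do NOT match:
  81.220.160.252/30 (81.220.160.252 - 81.220.160.255) does not contain 81.220.160.191
  81.220.162.176/28 (81.220.162.176 - 81.220.162.191) does not contain 81.220.160.191
  81.220.160.240/28 (81.220.160.240 - 81.220.160.255) does not contain 81.220.160.191
  81.220.160.160/28 (81.220.160.160 - 81.220.160.175) does not contain 81.220.160.191
  81.220.32.0/24 (81.220.32.0 - 81.220.32.255) does not contain 81.220.160.191
Longest matching prefix is /20 -> next hop Router W.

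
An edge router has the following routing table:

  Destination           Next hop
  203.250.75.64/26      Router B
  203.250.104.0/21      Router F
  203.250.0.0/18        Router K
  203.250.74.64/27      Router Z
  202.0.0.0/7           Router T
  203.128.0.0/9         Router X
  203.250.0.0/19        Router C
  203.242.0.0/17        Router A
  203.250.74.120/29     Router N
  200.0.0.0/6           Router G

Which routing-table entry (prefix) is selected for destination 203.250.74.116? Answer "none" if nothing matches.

203.128.0.0/9

Entries matching 203.250.74.116:
  200.0.0.0/6 (200.0.0.0 - 203.255.255.255)
  202.0.0.0/7 (202.0.0.0 - 203.255.255.255)
  203.128.0.0/9 (203.128.0.0 - 203.255.255.255)
Most specific is 203.128.0.0/9.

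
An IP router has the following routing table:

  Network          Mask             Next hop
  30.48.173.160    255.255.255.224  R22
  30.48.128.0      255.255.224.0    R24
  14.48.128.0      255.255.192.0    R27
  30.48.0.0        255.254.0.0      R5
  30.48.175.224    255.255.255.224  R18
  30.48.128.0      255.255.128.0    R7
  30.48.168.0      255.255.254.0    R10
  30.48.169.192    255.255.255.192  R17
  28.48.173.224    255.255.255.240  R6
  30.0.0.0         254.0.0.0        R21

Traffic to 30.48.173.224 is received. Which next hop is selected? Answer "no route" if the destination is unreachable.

Routes whose prefix contains 30.48.173.224:
  30.0.0.0/7 (30.0.0.0 - 31.255.255.255) -> R21
  30.48.0.0/15 (30.48.0.0 - 30.49.255.255) -> R5
  30.48.128.0/17 (30.48.128.0 - 30.48.255.255) -> R7
More-specific entries that do NOT match:
  28.48.173.224/28 (28.48.173.224 - 28.48.173.239) does not contain 30.48.173.224
  30.48.173.160/27 (30.48.173.160 - 30.48.173.191) does not contain 30.48.173.224
  30.48.175.224/27 (30.48.175.224 - 30.48.175.255) does not contain 30.48.173.224
  30.48.169.192/26 (30.48.169.192 - 30.48.169.255) does not contain 30.48.173.224
  30.48.168.0/23 (30.48.168.0 - 30.48.169.255) does not contain 30.48.173.224
  30.48.128.0/19 (30.48.128.0 - 30.48.159.255) does not contain 30.48.173.224
  14.48.128.0/18 (14.48.128.0 - 14.48.191.255) does not contain 30.48.173.224
Longest matching prefix is /17 -> next hop R7.

R7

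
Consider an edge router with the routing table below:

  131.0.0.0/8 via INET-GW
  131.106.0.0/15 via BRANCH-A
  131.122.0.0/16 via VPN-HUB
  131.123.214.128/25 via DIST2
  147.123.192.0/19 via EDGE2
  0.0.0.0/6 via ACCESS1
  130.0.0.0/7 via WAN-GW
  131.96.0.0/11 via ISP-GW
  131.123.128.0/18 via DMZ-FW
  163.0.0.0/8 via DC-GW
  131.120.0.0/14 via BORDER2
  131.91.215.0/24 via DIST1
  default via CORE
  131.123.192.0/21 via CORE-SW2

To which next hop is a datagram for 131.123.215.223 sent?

Routes whose prefix contains 131.123.215.223:
  0.0.0.0/0 (default, matches everything) -> CORE
  130.0.0.0/7 (130.0.0.0 - 131.255.255.255) -> WAN-GW
  131.0.0.0/8 (131.0.0.0 - 131.255.255.255) -> INET-GW
  131.96.0.0/11 (131.96.0.0 - 131.127.255.255) -> ISP-GW
  131.120.0.0/14 (131.120.0.0 - 131.123.255.255) -> BORDER2
More-specific entries that do NOT match:
  131.123.214.128/25 (131.123.214.128 - 131.123.214.255) does not contain 131.123.215.223
  131.91.215.0/24 (131.91.215.0 - 131.91.215.255) does not contain 131.123.215.223
  131.123.192.0/21 (131.123.192.0 - 131.123.199.255) does not contain 131.123.215.223
  147.123.192.0/19 (147.123.192.0 - 147.123.223.255) does not contain 131.123.215.223
  131.123.128.0/18 (131.123.128.0 - 131.123.191.255) does not contain 131.123.215.223
  131.122.0.0/16 (131.122.0.0 - 131.122.255.255) does not contain 131.123.215.223
  131.106.0.0/15 (131.106.0.0 - 131.107.255.255) does not contain 131.123.215.223
Longest matching prefix is /14 -> next hop BORDER2.

BORDER2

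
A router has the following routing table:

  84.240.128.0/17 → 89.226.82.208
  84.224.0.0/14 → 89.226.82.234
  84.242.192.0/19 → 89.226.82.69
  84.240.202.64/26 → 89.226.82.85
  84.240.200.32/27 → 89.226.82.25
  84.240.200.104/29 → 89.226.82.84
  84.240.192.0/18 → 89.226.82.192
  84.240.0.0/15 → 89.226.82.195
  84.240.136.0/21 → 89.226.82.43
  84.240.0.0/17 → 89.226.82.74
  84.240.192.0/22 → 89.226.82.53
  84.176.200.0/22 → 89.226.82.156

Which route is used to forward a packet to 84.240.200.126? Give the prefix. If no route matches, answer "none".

Entries matching 84.240.200.126:
  84.240.0.0/15 (84.240.0.0 - 84.241.255.255)
  84.240.128.0/17 (84.240.128.0 - 84.240.255.255)
  84.240.192.0/18 (84.240.192.0 - 84.240.255.255)
Most specific is 84.240.192.0/18.

84.240.192.0/18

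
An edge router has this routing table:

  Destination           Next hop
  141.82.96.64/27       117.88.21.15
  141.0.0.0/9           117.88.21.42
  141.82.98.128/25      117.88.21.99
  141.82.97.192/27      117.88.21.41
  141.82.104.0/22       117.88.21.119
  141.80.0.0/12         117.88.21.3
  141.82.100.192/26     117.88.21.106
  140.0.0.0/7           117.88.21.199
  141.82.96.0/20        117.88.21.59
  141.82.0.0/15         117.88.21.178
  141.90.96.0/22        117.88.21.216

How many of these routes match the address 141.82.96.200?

5

Prefixes containing 141.82.96.200:
  140.0.0.0/7 (140.0.0.0 - 141.255.255.255)
  141.0.0.0/9 (141.0.0.0 - 141.127.255.255)
  141.80.0.0/12 (141.80.0.0 - 141.95.255.255)
  141.82.0.0/15 (141.82.0.0 - 141.83.255.255)
  141.82.96.0/20 (141.82.96.0 - 141.82.111.255)
Total matching entries: 5.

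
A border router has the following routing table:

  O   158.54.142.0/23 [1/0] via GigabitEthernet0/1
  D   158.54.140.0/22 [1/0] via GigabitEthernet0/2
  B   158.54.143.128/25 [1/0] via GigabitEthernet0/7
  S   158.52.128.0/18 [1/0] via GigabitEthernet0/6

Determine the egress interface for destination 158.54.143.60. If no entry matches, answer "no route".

Routes whose prefix contains 158.54.143.60:
  158.54.140.0/22 (158.54.140.0 - 158.54.143.255) -> GigabitEthernet0/2
  158.54.142.0/23 (158.54.142.0 - 158.54.143.255) -> GigabitEthernet0/1
More-specific entries that do NOT match:
  158.54.143.128/25 (158.54.143.128 - 158.54.143.255) does not contain 158.54.143.60
Longest matching prefix is /23 -> interface GigabitEthernet0/1.

GigabitEthernet0/1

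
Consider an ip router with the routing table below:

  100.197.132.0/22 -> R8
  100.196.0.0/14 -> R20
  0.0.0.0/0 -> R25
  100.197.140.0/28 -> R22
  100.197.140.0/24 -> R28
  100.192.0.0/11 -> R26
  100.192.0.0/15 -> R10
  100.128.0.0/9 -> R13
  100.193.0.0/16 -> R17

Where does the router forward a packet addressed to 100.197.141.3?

Routes whose prefix contains 100.197.141.3:
  0.0.0.0/0 (default, matches everything) -> R25
  100.128.0.0/9 (100.128.0.0 - 100.255.255.255) -> R13
  100.192.0.0/11 (100.192.0.0 - 100.223.255.255) -> R26
  100.196.0.0/14 (100.196.0.0 - 100.199.255.255) -> R20
More-specific entries that do NOT match:
  100.197.140.0/28 (100.197.140.0 - 100.197.140.15) does not contain 100.197.141.3
  100.197.140.0/24 (100.197.140.0 - 100.197.140.255) does not contain 100.197.141.3
  100.197.132.0/22 (100.197.132.0 - 100.197.135.255) does not contain 100.197.141.3
  100.193.0.0/16 (100.193.0.0 - 100.193.255.255) does not contain 100.197.141.3
  100.192.0.0/15 (100.192.0.0 - 100.193.255.255) does not contain 100.197.141.3
Longest matching prefix is /14 -> next hop R20.

R20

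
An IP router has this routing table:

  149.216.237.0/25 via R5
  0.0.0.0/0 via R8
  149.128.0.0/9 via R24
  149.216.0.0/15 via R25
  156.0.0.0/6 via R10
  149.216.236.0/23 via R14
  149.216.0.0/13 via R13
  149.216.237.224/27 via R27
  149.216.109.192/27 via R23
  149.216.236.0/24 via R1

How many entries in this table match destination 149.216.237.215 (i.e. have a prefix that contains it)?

Prefixes containing 149.216.237.215:
  0.0.0.0/0 (default, matches everything)
  149.128.0.0/9 (149.128.0.0 - 149.255.255.255)
  149.216.0.0/13 (149.216.0.0 - 149.223.255.255)
  149.216.0.0/15 (149.216.0.0 - 149.217.255.255)
  149.216.236.0/23 (149.216.236.0 - 149.216.237.255)
Total matching entries: 5.

5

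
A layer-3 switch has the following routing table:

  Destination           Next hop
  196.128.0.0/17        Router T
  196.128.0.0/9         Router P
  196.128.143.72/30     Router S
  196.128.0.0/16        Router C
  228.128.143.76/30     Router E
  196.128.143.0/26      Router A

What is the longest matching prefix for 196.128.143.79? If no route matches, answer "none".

Entries matching 196.128.143.79:
  196.128.0.0/9 (196.128.0.0 - 196.255.255.255)
  196.128.0.0/16 (196.128.0.0 - 196.128.255.255)
Most specific is 196.128.0.0/16.

196.128.0.0/16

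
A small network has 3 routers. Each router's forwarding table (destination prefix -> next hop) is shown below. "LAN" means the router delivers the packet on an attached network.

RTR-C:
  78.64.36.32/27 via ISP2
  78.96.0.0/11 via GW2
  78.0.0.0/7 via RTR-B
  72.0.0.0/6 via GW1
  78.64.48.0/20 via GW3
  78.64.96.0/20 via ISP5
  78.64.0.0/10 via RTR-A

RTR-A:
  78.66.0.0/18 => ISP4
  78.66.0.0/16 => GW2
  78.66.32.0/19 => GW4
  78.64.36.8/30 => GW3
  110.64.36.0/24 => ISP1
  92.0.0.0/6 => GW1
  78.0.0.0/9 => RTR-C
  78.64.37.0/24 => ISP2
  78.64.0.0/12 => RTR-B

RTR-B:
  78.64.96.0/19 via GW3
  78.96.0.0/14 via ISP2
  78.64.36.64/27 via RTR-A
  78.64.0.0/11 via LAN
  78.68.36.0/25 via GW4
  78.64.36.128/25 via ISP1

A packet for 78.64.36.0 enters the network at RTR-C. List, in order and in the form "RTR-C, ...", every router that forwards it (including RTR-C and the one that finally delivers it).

RTR-C, RTR-A, RTR-B

At RTR-C: longest match for 78.64.36.0 is 78.64.0.0/10 -> RTR-A
At RTR-A: longest match for 78.64.36.0 is 78.64.0.0/12 -> RTR-B
At RTR-B: longest match for 78.64.36.0 is 78.64.0.0/11 -> LAN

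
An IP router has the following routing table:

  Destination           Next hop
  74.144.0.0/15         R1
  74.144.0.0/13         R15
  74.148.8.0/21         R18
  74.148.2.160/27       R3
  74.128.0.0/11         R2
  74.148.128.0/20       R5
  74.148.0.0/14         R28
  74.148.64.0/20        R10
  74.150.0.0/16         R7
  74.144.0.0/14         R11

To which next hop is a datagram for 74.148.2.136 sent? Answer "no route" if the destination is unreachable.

R28

Routes whose prefix contains 74.148.2.136:
  74.128.0.0/11 (74.128.0.0 - 74.159.255.255) -> R2
  74.144.0.0/13 (74.144.0.0 - 74.151.255.255) -> R15
  74.148.0.0/14 (74.148.0.0 - 74.151.255.255) -> R28
More-specific entries that do NOT match:
  74.148.2.160/27 (74.148.2.160 - 74.148.2.191) does not contain 74.148.2.136
  74.148.8.0/21 (74.148.8.0 - 74.148.15.255) does not contain 74.148.2.136
  74.148.128.0/20 (74.148.128.0 - 74.148.143.255) does not contain 74.148.2.136
  74.148.64.0/20 (74.148.64.0 - 74.148.79.255) does not contain 74.148.2.136
  74.150.0.0/16 (74.150.0.0 - 74.150.255.255) does not contain 74.148.2.136
  74.144.0.0/15 (74.144.0.0 - 74.145.255.255) does not contain 74.148.2.136
Longest matching prefix is /14 -> next hop R28.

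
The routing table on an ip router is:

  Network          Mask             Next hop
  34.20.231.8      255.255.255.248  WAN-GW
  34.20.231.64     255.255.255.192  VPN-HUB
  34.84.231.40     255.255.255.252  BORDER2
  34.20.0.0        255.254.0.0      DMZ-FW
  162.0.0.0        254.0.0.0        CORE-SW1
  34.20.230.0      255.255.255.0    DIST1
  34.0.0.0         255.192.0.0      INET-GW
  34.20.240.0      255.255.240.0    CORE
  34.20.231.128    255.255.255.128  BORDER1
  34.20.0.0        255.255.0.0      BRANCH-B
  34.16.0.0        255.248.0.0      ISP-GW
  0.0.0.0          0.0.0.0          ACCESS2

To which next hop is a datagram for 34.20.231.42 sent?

Routes whose prefix contains 34.20.231.42:
  0.0.0.0/0 (default, matches everything) -> ACCESS2
  34.0.0.0/10 (34.0.0.0 - 34.63.255.255) -> INET-GW
  34.16.0.0/13 (34.16.0.0 - 34.23.255.255) -> ISP-GW
  34.20.0.0/15 (34.20.0.0 - 34.21.255.255) -> DMZ-FW
  34.20.0.0/16 (34.20.0.0 - 34.20.255.255) -> BRANCH-B
More-specific entries that do NOT match:
  34.84.231.40/30 (34.84.231.40 - 34.84.231.43) does not contain 34.20.231.42
  34.20.231.8/29 (34.20.231.8 - 34.20.231.15) does not contain 34.20.231.42
  34.20.231.64/26 (34.20.231.64 - 34.20.231.127) does not contain 34.20.231.42
  34.20.231.128/25 (34.20.231.128 - 34.20.231.255) does not contain 34.20.231.42
  34.20.230.0/24 (34.20.230.0 - 34.20.230.255) does not contain 34.20.231.42
  34.20.240.0/20 (34.20.240.0 - 34.20.255.255) does not contain 34.20.231.42
Longest matching prefix is /16 -> next hop BRANCH-B.

BRANCH-B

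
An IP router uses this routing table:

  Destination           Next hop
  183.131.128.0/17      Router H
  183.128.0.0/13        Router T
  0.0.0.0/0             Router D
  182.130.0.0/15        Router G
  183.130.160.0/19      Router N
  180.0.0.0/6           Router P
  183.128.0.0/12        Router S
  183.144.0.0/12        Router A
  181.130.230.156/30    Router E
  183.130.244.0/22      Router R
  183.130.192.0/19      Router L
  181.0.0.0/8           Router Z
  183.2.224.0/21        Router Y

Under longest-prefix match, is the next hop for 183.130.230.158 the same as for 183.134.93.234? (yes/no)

183.130.230.158: longest match 183.128.0.0/13 -> Router T
183.134.93.234: longest match 183.128.0.0/13 -> Router T

yes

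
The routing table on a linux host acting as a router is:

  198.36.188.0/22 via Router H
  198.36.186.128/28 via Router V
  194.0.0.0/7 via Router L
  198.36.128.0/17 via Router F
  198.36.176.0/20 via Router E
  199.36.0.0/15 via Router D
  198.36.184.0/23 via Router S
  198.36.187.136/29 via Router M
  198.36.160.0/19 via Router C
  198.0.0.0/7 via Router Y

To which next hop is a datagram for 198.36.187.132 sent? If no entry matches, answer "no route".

Routes whose prefix contains 198.36.187.132:
  198.0.0.0/7 (198.0.0.0 - 199.255.255.255) -> Router Y
  198.36.128.0/17 (198.36.128.0 - 198.36.255.255) -> Router F
  198.36.160.0/19 (198.36.160.0 - 198.36.191.255) -> Router C
  198.36.176.0/20 (198.36.176.0 - 198.36.191.255) -> Router E
More-specific entries that do NOT match:
  198.36.187.136/29 (198.36.187.136 - 198.36.187.143) does not contain 198.36.187.132
  198.36.186.128/28 (198.36.186.128 - 198.36.186.143) does not contain 198.36.187.132
  198.36.184.0/23 (198.36.184.0 - 198.36.185.255) does not contain 198.36.187.132
  198.36.188.0/22 (198.36.188.0 - 198.36.191.255) does not contain 198.36.187.132
Longest matching prefix is /20 -> next hop Router E.

Router E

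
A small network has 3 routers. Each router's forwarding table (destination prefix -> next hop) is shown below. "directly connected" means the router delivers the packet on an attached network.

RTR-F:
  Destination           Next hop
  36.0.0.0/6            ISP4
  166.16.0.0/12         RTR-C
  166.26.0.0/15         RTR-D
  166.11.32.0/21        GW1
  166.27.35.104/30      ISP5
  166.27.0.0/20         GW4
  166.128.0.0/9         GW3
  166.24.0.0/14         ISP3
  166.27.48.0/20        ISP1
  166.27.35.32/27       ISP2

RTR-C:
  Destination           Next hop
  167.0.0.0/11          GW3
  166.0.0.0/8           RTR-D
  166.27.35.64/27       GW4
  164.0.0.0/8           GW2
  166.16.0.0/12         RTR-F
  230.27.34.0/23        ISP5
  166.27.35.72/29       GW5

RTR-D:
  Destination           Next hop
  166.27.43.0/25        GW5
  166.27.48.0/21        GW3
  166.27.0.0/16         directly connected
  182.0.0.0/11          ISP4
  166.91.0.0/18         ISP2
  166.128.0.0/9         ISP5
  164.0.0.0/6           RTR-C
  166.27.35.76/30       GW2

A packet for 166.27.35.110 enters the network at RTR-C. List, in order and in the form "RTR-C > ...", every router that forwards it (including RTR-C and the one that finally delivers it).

RTR-C > RTR-F > RTR-D

At RTR-C: longest match for 166.27.35.110 is 166.16.0.0/12 -> RTR-F
At RTR-F: longest match for 166.27.35.110 is 166.26.0.0/15 -> RTR-D
At RTR-D: longest match for 166.27.35.110 is 166.27.0.0/16 -> directly connected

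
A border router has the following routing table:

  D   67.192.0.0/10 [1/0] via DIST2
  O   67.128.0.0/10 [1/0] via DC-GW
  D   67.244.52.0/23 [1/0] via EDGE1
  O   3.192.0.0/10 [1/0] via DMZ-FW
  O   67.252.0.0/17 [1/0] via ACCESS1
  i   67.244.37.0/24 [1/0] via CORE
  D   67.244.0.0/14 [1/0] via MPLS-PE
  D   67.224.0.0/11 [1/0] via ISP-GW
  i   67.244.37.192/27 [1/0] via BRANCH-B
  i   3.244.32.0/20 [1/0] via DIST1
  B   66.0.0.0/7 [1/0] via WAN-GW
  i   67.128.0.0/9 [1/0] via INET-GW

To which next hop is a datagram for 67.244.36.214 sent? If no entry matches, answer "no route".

Routes whose prefix contains 67.244.36.214:
  66.0.0.0/7 (66.0.0.0 - 67.255.255.255) -> WAN-GW
  67.128.0.0/9 (67.128.0.0 - 67.255.255.255) -> INET-GW
  67.192.0.0/10 (67.192.0.0 - 67.255.255.255) -> DIST2
  67.224.0.0/11 (67.224.0.0 - 67.255.255.255) -> ISP-GW
  67.244.0.0/14 (67.244.0.0 - 67.247.255.255) -> MPLS-PE
More-specific entries that do NOT match:
  67.244.37.192/27 (67.244.37.192 - 67.244.37.223) does not contain 67.244.36.214
  67.244.37.0/24 (67.244.37.0 - 67.244.37.255) does not contain 67.244.36.214
  67.244.52.0/23 (67.244.52.0 - 67.244.53.255) does not contain 67.244.36.214
  3.244.32.0/20 (3.244.32.0 - 3.244.47.255) does not contain 67.244.36.214
  67.252.0.0/17 (67.252.0.0 - 67.252.127.255) does not contain 67.244.36.214
Longest matching prefix is /14 -> next hop MPLS-PE.

MPLS-PE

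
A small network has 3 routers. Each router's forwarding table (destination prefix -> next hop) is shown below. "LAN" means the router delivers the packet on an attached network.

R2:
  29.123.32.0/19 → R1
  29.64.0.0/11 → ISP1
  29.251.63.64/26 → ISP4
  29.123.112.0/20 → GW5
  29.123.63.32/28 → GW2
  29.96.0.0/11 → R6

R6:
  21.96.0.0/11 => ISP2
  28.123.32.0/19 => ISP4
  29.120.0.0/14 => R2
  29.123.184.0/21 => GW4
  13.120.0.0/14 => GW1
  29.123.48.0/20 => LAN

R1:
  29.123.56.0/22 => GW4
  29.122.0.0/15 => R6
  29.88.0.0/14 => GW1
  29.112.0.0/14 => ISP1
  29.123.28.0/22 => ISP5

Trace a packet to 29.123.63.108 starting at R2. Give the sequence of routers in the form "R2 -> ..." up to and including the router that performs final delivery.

R2 -> R1 -> R6

At R2: longest match for 29.123.63.108 is 29.123.32.0/19 -> R1
At R1: longest match for 29.123.63.108 is 29.122.0.0/15 -> R6
At R6: longest match for 29.123.63.108 is 29.123.48.0/20 -> LAN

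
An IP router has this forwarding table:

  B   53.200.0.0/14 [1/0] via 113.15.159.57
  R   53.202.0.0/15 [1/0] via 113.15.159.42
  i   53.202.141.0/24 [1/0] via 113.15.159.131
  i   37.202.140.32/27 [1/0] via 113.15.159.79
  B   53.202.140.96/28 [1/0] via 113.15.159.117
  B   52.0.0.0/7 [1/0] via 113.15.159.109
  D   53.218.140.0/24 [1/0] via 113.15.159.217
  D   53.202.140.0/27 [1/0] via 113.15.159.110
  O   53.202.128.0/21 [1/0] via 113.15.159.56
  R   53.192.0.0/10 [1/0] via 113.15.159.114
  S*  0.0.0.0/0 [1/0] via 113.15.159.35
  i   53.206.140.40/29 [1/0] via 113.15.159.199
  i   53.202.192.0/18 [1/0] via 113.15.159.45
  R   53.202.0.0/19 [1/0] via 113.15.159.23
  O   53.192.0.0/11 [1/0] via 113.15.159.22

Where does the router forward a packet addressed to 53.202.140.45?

113.15.159.42

Routes whose prefix contains 53.202.140.45:
  0.0.0.0/0 (default, matches everything) -> 113.15.159.35
  52.0.0.0/7 (52.0.0.0 - 53.255.255.255) -> 113.15.159.109
  53.192.0.0/10 (53.192.0.0 - 53.255.255.255) -> 113.15.159.114
  53.192.0.0/11 (53.192.0.0 - 53.223.255.255) -> 113.15.159.22
  53.200.0.0/14 (53.200.0.0 - 53.203.255.255) -> 113.15.159.57
  53.202.0.0/15 (53.202.0.0 - 53.203.255.255) -> 113.15.159.42
More-specific entries that do NOT match:
  53.206.140.40/29 (53.206.140.40 - 53.206.140.47) does not contain 53.202.140.45
  53.202.140.96/28 (53.202.140.96 - 53.202.140.111) does not contain 53.202.140.45
  37.202.140.32/27 (37.202.140.32 - 37.202.140.63) does not contain 53.202.140.45
  53.202.140.0/27 (53.202.140.0 - 53.202.140.31) does not contain 53.202.140.45
  53.202.141.0/24 (53.202.141.0 - 53.202.141.255) does not contain 53.202.140.45
  53.218.140.0/24 (53.218.140.0 - 53.218.140.255) does not contain 53.202.140.45
  53.202.128.0/21 (53.202.128.0 - 53.202.135.255) does not contain 53.202.140.45
  53.202.0.0/19 (53.202.0.0 - 53.202.31.255) does not contain 53.202.140.45
  53.202.192.0/18 (53.202.192.0 - 53.202.255.255) does not contain 53.202.140.45
Longest matching prefix is /15 -> next hop 113.15.159.42.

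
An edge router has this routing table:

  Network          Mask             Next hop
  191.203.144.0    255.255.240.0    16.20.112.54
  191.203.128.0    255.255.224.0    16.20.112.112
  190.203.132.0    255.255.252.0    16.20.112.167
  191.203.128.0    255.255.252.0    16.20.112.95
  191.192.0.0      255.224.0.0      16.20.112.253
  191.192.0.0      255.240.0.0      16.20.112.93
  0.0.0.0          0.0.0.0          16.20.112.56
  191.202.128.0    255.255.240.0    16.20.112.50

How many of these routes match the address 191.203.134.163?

Prefixes containing 191.203.134.163:
  0.0.0.0/0 (default, matches everything)
  191.192.0.0/11 (191.192.0.0 - 191.223.255.255)
  191.192.0.0/12 (191.192.0.0 - 191.207.255.255)
  191.203.128.0/19 (191.203.128.0 - 191.203.159.255)
Total matching entries: 4.

4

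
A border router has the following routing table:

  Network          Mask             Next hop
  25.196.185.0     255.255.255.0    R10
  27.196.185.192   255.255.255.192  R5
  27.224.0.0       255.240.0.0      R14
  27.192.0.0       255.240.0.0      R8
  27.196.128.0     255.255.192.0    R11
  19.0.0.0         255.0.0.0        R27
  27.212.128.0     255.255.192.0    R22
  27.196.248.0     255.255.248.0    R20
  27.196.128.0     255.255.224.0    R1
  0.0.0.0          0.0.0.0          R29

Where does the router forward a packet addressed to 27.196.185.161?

R11

Routes whose prefix contains 27.196.185.161:
  0.0.0.0/0 (default, matches everything) -> R29
  27.192.0.0/12 (27.192.0.0 - 27.207.255.255) -> R8
  27.196.128.0/18 (27.196.128.0 - 27.196.191.255) -> R11
More-specific entries that do NOT match:
  27.196.185.192/26 (27.196.185.192 - 27.196.185.255) does not contain 27.196.185.161
  25.196.185.0/24 (25.196.185.0 - 25.196.185.255) does not contain 27.196.185.161
  27.196.248.0/21 (27.196.248.0 - 27.196.255.255) does not contain 27.196.185.161
  27.196.128.0/19 (27.196.128.0 - 27.196.159.255) does not contain 27.196.185.161
Longest matching prefix is /18 -> next hop R11.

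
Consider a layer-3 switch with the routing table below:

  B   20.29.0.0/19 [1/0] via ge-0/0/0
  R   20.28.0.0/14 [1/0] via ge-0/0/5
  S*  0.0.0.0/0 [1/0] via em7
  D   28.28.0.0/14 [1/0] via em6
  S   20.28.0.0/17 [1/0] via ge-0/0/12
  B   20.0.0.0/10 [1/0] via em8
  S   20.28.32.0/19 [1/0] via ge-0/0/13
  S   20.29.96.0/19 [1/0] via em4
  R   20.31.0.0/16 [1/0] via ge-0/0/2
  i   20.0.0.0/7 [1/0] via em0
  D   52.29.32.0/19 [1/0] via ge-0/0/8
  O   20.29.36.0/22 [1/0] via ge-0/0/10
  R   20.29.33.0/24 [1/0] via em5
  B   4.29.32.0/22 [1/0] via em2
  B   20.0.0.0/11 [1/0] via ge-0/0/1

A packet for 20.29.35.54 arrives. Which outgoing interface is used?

Routes whose prefix contains 20.29.35.54:
  0.0.0.0/0 (default, matches everything) -> em7
  20.0.0.0/7 (20.0.0.0 - 21.255.255.255) -> em0
  20.0.0.0/10 (20.0.0.0 - 20.63.255.255) -> em8
  20.0.0.0/11 (20.0.0.0 - 20.31.255.255) -> ge-0/0/1
  20.28.0.0/14 (20.28.0.0 - 20.31.255.255) -> ge-0/0/5
More-specific entries that do NOT match:
  20.29.33.0/24 (20.29.33.0 - 20.29.33.255) does not contain 20.29.35.54
  20.29.36.0/22 (20.29.36.0 - 20.29.39.255) does not contain 20.29.35.54
  4.29.32.0/22 (4.29.32.0 - 4.29.35.255) does not contain 20.29.35.54
  20.29.0.0/19 (20.29.0.0 - 20.29.31.255) does not contain 20.29.35.54
  20.28.32.0/19 (20.28.32.0 - 20.28.63.255) does not contain 20.29.35.54
  20.29.96.0/19 (20.29.96.0 - 20.29.127.255) does not contain 20.29.35.54
  52.29.32.0/19 (52.29.32.0 - 52.29.63.255) does not contain 20.29.35.54
  20.28.0.0/17 (20.28.0.0 - 20.28.127.255) does not contain 20.29.35.54
  20.31.0.0/16 (20.31.0.0 - 20.31.255.255) does not contain 20.29.35.54
Longest matching prefix is /14 -> interface ge-0/0/5.

ge-0/0/5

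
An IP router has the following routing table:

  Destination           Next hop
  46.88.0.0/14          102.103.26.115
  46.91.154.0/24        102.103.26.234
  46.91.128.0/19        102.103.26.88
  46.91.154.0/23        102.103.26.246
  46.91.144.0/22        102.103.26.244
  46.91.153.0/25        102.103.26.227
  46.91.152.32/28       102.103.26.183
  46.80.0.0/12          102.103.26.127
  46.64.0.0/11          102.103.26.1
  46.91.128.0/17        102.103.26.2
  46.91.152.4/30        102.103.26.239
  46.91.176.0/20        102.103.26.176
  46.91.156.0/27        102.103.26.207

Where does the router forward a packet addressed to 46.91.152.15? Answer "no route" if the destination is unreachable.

Routes whose prefix contains 46.91.152.15:
  46.64.0.0/11 (46.64.0.0 - 46.95.255.255) -> 102.103.26.1
  46.80.0.0/12 (46.80.0.0 - 46.95.255.255) -> 102.103.26.127
  46.88.0.0/14 (46.88.0.0 - 46.91.255.255) -> 102.103.26.115
  46.91.128.0/17 (46.91.128.0 - 46.91.255.255) -> 102.103.26.2
  46.91.128.0/19 (46.91.128.0 - 46.91.159.255) -> 102.103.26.88
More-specific entries that do NOT match:
  46.91.152.4/30 (46.91.152.4 - 46.91.152.7) does not contain 46.91.152.15
  46.91.152.32/28 (46.91.152.32 - 46.91.152.47) does not contain 46.91.152.15
  46.91.156.0/27 (46.91.156.0 - 46.91.156.31) does not contain 46.91.152.15
  46.91.153.0/25 (46.91.153.0 - 46.91.153.127) does not contain 46.91.152.15
  46.91.154.0/24 (46.91.154.0 - 46.91.154.255) does not contain 46.91.152.15
  46.91.154.0/23 (46.91.154.0 - 46.91.155.255) does not contain 46.91.152.15
  46.91.144.0/22 (46.91.144.0 - 46.91.147.255) does not contain 46.91.152.15
  46.91.176.0/20 (46.91.176.0 - 46.91.191.255) does not contain 46.91.152.15
Longest matching prefix is /19 -> next hop 102.103.26.88.

102.103.26.88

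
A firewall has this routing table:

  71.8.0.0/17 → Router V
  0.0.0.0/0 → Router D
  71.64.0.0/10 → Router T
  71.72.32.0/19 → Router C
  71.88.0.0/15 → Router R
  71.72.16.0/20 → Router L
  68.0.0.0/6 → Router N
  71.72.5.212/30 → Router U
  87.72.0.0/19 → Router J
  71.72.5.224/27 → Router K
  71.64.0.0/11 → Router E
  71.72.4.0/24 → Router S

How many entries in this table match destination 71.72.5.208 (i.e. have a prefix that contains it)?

Prefixes containing 71.72.5.208:
  0.0.0.0/0 (default, matches everything)
  68.0.0.0/6 (68.0.0.0 - 71.255.255.255)
  71.64.0.0/10 (71.64.0.0 - 71.127.255.255)
  71.64.0.0/11 (71.64.0.0 - 71.95.255.255)
Total matching entries: 4.

4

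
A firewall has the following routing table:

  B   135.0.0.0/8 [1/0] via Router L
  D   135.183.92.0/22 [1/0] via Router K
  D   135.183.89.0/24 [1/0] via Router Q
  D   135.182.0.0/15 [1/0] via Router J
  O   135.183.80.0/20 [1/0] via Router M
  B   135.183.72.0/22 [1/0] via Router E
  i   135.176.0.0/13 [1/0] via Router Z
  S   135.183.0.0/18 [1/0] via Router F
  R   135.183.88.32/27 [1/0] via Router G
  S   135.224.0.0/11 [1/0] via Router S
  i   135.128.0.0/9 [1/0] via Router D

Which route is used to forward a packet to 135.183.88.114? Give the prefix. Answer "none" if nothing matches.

Entries matching 135.183.88.114:
  135.0.0.0/8 (135.0.0.0 - 135.255.255.255)
  135.128.0.0/9 (135.128.0.0 - 135.255.255.255)
  135.176.0.0/13 (135.176.0.0 - 135.183.255.255)
  135.182.0.0/15 (135.182.0.0 - 135.183.255.255)
  135.183.80.0/20 (135.183.80.0 - 135.183.95.255)
Most specific is 135.183.80.0/20.

135.183.80.0/20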